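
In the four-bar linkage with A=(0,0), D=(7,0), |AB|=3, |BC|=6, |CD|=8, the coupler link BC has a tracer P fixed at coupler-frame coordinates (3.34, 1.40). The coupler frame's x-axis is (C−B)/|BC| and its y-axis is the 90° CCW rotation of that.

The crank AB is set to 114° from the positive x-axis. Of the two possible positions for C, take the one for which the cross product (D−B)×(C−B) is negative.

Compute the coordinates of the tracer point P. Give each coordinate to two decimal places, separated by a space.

0.66 -0.36

A=(0,0), D=(7.00,0)
B = A + 3.00·(cos114°, sin114°) = (-1.2202, 2.7406)
|BD| = 8.6650
circle(B,6.00) ∩ circle(D,8.00): a=2.7168, h=5.3497
  candidates: C₊=(3.0492,6.9564) cross=46.355; C₋=(-0.3349,-3.1937) cross=-46.355
  mode - wants cross < 0 → take C=(-0.3349,-3.1937) (cross=-46.355)
ex = (C−B)/|BC| = (0.1476,-0.9891); ey = (0.9891,0.1476)
P = B + 3.34·ex + 1.40·ey = (0.6573,-0.3562)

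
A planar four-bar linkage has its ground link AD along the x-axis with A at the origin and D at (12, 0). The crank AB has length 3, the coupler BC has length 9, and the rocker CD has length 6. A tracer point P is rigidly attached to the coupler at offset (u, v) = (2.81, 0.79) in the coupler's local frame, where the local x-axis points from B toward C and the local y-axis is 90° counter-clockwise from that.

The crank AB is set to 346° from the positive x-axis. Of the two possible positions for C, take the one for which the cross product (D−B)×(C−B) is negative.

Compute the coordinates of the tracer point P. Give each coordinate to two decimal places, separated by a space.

A=(0,0), D=(12.00,0)
B = A + 3.00·(cos346°, sin346°) = (2.9109, -0.7258)
|BD| = 9.1180
circle(B,9.00) ∩ circle(D,6.00): a=7.0267, h=5.6237
  candidates: C₊=(9.4676,5.4394) cross=51.277; C₋=(10.3629,-5.7723) cross=-51.277
  mode - wants cross < 0 → take C=(10.3629,-5.7723) (cross=-51.277)
ex = (C−B)/|BC| = (0.8280,-0.5607); ey = (0.5607,0.8280)
P = B + 2.81·ex + 0.79·ey = (5.6805,-1.6473)

5.68 -1.65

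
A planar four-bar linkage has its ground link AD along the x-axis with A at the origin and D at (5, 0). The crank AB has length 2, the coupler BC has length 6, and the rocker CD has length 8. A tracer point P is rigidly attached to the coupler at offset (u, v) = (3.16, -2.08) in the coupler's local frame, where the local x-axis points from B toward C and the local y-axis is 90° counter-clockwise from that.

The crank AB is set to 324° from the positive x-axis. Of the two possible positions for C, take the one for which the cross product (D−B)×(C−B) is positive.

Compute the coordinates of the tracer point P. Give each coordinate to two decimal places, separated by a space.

1.19 2.58

A=(0,0), D=(5.00,0)
B = A + 2.00·(cos324°, sin324°) = (1.6180, -1.1756)
|BD| = 3.5805
circle(B,6.00) ∩ circle(D,8.00): a=-2.1199, h=5.6130
  candidates: C₊=(-2.2273,3.4303) cross=20.097; C₋=(1.4586,-7.1735) cross=-20.097
  mode + wants cross > 0 → take C=(-2.2273,3.4303) (cross=20.097)
ex = (C−B)/|BC| = (-0.6409,0.7676); ey = (-0.7676,-0.6409)
P = B + 3.16·ex + -2.08·ey = (1.1895,2.5832)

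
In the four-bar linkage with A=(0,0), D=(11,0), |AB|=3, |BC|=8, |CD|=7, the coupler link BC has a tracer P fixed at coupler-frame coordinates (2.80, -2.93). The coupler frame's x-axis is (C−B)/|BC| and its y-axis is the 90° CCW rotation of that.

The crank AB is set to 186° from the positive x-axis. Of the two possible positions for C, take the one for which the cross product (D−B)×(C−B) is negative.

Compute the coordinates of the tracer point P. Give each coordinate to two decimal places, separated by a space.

-1.26 -3.98

A=(0,0), D=(11.00,0)
B = A + 3.00·(cos186°, sin186°) = (-2.9836, -0.3136)
|BD| = 13.9871
circle(B,8.00) ∩ circle(D,7.00): a=7.5297, h=2.7024
  candidates: C₊=(4.4837,2.5569) cross=37.798; C₋=(4.6049,-2.8465) cross=-37.798
  mode - wants cross < 0 → take C=(4.6049,-2.8465) (cross=-37.798)
ex = (C−B)/|BC| = (0.9486,-0.3166); ey = (0.3166,0.9486)
P = B + 2.80·ex + -2.93·ey = (-1.2553,-3.9794)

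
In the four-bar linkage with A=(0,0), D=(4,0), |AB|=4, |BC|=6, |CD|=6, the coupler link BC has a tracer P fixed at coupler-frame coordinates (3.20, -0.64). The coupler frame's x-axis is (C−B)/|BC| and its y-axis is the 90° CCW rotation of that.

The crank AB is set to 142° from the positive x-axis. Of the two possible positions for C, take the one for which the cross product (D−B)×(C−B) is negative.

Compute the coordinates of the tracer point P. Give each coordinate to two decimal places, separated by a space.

A=(0,0), D=(4.00,0)
B = A + 4.00·(cos142°, sin142°) = (-3.1520, 2.4626)
|BD| = 7.5641
circle(B,6.00) ∩ circle(D,6.00): a=3.7821, h=4.6579
  candidates: C₊=(1.9404,5.6354) cross=35.233; C₋=(-1.0925,-3.1728) cross=-35.233
  mode - wants cross < 0 → take C=(-1.0925,-3.1728) (cross=-35.233)
ex = (C−B)/|BC| = (0.3433,-0.9392); ey = (0.9392,0.3433)
P = B + 3.20·ex + -0.64·ey = (-2.6547,-0.7626)

-2.65 -0.76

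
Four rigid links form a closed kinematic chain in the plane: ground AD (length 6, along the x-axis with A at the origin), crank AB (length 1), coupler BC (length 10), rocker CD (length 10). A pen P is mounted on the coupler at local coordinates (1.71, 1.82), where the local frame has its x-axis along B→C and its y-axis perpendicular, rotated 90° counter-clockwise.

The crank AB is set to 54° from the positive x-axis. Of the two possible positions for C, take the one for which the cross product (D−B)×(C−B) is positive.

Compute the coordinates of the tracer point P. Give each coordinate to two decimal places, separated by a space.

-0.36 3.12

A=(0,0), D=(6.00,0)
B = A + 1.00·(cos54°, sin54°) = (0.5878, 0.8090)
|BD| = 5.4723
circle(B,10.00) ∩ circle(D,10.00): a=2.7362, h=9.6184
  candidates: C₊=(4.7158,9.9172) cross=52.635; C₋=(1.8719,-9.1082) cross=-52.635
  mode + wants cross > 0 → take C=(4.7158,9.9172) (cross=52.635)
ex = (C−B)/|BC| = (0.4128,0.9108); ey = (-0.9108,0.4128)
P = B + 1.71·ex + 1.82·ey = (-0.3640,3.1178)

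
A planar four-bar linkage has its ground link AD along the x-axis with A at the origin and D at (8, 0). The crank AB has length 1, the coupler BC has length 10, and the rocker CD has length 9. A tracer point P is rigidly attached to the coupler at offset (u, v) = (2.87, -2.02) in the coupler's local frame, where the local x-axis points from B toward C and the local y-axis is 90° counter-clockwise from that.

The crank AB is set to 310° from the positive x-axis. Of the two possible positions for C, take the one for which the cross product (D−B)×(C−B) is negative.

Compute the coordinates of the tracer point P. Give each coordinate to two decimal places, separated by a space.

0.69 -4.28

A=(0,0), D=(8.00,0)
B = A + 1.00·(cos310°, sin310°) = (0.6428, -0.7660)
|BD| = 7.3970
circle(B,10.00) ∩ circle(D,9.00): a=4.9828, h=8.6702
  candidates: C₊=(4.7009,8.3735) cross=64.133; C₋=(6.4967,-8.8736) cross=-64.133
  mode - wants cross < 0 → take C=(6.4967,-8.8736) (cross=-64.133)
ex = (C−B)/|BC| = (0.5854,-0.8108); ey = (0.8108,0.5854)
P = B + 2.87·ex + -2.02·ey = (0.6851,-4.2754)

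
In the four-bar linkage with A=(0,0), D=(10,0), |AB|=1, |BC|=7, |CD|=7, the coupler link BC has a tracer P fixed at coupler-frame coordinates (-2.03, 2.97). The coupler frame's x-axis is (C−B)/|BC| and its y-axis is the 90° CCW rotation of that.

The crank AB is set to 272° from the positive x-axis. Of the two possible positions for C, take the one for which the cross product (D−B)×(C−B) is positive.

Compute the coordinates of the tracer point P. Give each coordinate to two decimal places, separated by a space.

A=(0,0), D=(10.00,0)
B = A + 1.00·(cos272°, sin272°) = (0.0349, -0.9994)
|BD| = 10.0151
circle(B,7.00) ∩ circle(D,7.00): a=5.0075, h=4.8913
  candidates: C₊=(4.5294,4.3672) cross=48.986; C₋=(5.5055,-5.3665) cross=-48.986
  mode + wants cross > 0 → take C=(4.5294,4.3672) (cross=48.986)
ex = (C−B)/|BC| = (0.6421,0.7666); ey = (-0.7666,0.6421)
P = B + -2.03·ex + 2.97·ey = (-3.5454,-0.6488)

-3.55 -0.65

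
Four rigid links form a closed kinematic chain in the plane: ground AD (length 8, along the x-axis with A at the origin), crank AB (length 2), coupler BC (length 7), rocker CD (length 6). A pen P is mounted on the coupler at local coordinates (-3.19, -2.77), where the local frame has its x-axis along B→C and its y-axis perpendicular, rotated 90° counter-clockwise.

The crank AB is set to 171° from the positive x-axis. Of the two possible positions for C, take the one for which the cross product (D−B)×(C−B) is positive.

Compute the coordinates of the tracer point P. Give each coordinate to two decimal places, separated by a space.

-3.04 -3.78

A=(0,0), D=(8.00,0)
B = A + 2.00·(cos171°, sin171°) = (-1.9754, 0.3129)
|BD| = 9.9803
circle(B,7.00) ∩ circle(D,6.00): a=5.6414, h=4.1442
  candidates: C₊=(3.7932,4.2782) cross=41.360; C₋=(3.5334,-4.0061) cross=-41.360
  mode + wants cross > 0 → take C=(3.7932,4.2782) (cross=41.360)
ex = (C−B)/|BC| = (0.8241,0.5665); ey = (-0.5665,0.8241)
P = B + -3.19·ex + -2.77·ey = (-3.0351,-3.7769)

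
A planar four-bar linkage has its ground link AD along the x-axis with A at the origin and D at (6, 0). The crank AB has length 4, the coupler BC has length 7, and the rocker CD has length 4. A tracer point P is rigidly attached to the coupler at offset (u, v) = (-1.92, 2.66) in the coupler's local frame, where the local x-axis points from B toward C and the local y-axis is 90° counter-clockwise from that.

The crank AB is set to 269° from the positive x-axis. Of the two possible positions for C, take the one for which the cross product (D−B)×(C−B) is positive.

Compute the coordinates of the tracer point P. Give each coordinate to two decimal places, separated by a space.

-3.28 -4.66

A=(0,0), D=(6.00,0)
B = A + 4.00·(cos269°, sin269°) = (-0.0698, -3.9994)
|BD| = 7.2690
circle(B,7.00) ∩ circle(D,4.00): a=5.9044, h=3.7601
  candidates: C₊=(2.7918,2.3890) cross=27.332; C₋=(6.9293,-3.8905) cross=-27.332
  mode + wants cross > 0 → take C=(2.7918,2.3890) (cross=27.332)
ex = (C−B)/|BC| = (0.4088,0.9126); ey = (-0.9126,0.4088)
P = B + -1.92·ex + 2.66·ey = (-3.2823,-4.6642)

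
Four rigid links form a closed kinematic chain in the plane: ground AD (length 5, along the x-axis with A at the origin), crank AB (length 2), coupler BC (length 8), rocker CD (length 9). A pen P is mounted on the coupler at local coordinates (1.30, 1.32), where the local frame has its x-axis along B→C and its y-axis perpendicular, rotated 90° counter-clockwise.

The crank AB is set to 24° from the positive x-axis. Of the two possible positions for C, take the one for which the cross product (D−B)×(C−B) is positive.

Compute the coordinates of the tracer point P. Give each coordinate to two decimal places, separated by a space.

A=(0,0), D=(5.00,0)
B = A + 2.00·(cos24°, sin24°) = (1.8271, 0.8135)
|BD| = 3.2755
circle(B,8.00) ∩ circle(D,9.00): a=-0.9572, h=7.9425
  candidates: C₊=(2.8724,8.7449) cross=26.016; C₋=(-1.0727,-6.6425) cross=-26.016
  mode + wants cross > 0 → take C=(2.8724,8.7449) (cross=26.016)
ex = (C−B)/|BC| = (0.1307,0.9914); ey = (-0.9914,0.1307)
P = B + 1.30·ex + 1.32·ey = (0.6883,2.2748)

0.69 2.27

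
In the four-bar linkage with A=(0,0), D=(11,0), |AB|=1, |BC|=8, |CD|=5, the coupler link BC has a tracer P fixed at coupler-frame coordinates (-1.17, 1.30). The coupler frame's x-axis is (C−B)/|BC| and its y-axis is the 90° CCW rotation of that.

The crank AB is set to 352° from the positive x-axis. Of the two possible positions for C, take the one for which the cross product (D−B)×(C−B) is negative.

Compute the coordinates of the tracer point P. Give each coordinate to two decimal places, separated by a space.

0.59 1.56

A=(0,0), D=(11.00,0)
B = A + 1.00·(cos352°, sin352°) = (0.9903, -0.1392)
|BD| = 10.0107
circle(B,8.00) ∩ circle(D,5.00): a=6.9533, h=3.9563
  candidates: C₊=(7.8879,3.9134) cross=39.605; C₋=(7.9979,-3.9984) cross=-39.605
  mode - wants cross < 0 → take C=(7.9979,-3.9984) (cross=-39.605)
ex = (C−B)/|BC| = (0.8759,-0.4824); ey = (0.4824,0.8759)
P = B + -1.17·ex + 1.30·ey = (0.5925,1.5640)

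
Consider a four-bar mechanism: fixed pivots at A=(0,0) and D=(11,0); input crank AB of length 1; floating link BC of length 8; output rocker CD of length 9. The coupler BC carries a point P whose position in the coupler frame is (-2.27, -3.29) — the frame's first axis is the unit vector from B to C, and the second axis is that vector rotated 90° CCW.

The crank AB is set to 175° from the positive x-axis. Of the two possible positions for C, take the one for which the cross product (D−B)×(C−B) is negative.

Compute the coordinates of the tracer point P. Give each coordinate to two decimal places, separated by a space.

-4.97 -0.36

A=(0,0), D=(11.00,0)
B = A + 1.00·(cos175°, sin175°) = (-0.9962, 0.0872)
|BD| = 11.9965
circle(B,8.00) ∩ circle(D,9.00): a=5.2897, h=6.0016
  candidates: C₊=(4.3370,6.0501) cross=71.998; C₋=(4.2498,-5.9527) cross=-71.998
  mode - wants cross < 0 → take C=(4.2498,-5.9527) (cross=-71.998)
ex = (C−B)/|BC| = (0.6557,-0.7550); ey = (0.7550,0.6557)
P = B + -2.27·ex + -3.29·ey = (-4.9686,-0.3564)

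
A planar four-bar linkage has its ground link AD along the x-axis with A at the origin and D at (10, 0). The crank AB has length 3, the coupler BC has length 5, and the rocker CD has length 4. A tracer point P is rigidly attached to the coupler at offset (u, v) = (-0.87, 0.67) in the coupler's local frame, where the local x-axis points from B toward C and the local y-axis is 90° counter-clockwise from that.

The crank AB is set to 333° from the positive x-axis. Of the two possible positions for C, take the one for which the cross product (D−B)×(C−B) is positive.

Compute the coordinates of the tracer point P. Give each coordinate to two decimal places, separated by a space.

1.58 -1.42

A=(0,0), D=(10.00,0)
B = A + 3.00·(cos333°, sin333°) = (2.6730, -1.3620)
|BD| = 7.4525
circle(B,5.00) ∩ circle(D,4.00): a=4.3301, h=2.5001
  candidates: C₊=(6.4733,1.8874) cross=18.632; C₋=(7.3871,-3.0286) cross=-18.632
  mode + wants cross > 0 → take C=(6.4733,1.8874) (cross=18.632)
ex = (C−B)/|BC| = (0.7600,0.6499); ey = (-0.6499,0.7600)
P = B + -0.87·ex + 0.67·ey = (1.5764,-1.4181)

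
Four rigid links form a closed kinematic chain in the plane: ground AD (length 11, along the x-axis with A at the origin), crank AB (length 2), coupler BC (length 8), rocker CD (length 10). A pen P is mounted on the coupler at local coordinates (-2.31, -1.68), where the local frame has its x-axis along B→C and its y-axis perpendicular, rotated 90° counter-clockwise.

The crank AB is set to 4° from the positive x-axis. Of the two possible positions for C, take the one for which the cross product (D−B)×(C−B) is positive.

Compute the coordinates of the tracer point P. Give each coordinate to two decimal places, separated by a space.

A=(0,0), D=(11.00,0)
B = A + 2.00·(cos4°, sin4°) = (1.9951, 0.1395)
|BD| = 9.0060
circle(B,8.00) ∩ circle(D,10.00): a=2.5043, h=7.5979
  candidates: C₊=(4.6168,7.6977) cross=68.427; C₋=(4.3814,-7.4963) cross=-68.427
  mode + wants cross > 0 → take C=(4.6168,7.6977) (cross=68.427)
ex = (C−B)/|BC| = (0.3277,0.9448); ey = (-0.9448,0.3277)
P = B + -2.31·ex + -1.68·ey = (2.8253,-2.5935)

2.83 -2.59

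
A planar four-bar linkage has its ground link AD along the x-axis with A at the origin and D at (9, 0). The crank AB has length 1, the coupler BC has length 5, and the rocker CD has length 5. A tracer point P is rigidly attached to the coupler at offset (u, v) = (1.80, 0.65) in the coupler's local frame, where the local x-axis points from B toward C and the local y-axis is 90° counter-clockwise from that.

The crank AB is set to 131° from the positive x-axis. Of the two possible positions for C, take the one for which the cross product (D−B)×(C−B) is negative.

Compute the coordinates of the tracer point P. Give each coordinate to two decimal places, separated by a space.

1.26 0.79

A=(0,0), D=(9.00,0)
B = A + 1.00·(cos131°, sin131°) = (-0.6561, 0.7547)
|BD| = 9.6855
circle(B,5.00) ∩ circle(D,5.00): a=4.8428, h=1.2441
  candidates: C₊=(4.2689,1.6177) cross=12.050; C₋=(4.0750,-0.8629) cross=-12.050
  mode - wants cross < 0 → take C=(4.0750,-0.8629) (cross=-12.050)
ex = (C−B)/|BC| = (0.9462,-0.3235); ey = (0.3235,0.9462)
P = B + 1.80·ex + 0.65·ey = (1.2574,0.7874)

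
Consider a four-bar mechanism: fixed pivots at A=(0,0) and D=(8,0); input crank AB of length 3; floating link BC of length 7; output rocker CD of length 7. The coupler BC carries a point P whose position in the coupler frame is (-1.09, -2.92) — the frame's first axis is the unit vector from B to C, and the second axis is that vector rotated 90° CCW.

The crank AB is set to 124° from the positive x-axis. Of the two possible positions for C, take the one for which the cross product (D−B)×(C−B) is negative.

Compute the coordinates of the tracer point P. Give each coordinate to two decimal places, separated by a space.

A=(0,0), D=(8.00,0)
B = A + 3.00·(cos124°, sin124°) = (-1.6776, 2.4871)
|BD| = 9.9921
circle(B,7.00) ∩ circle(D,7.00): a=4.9960, h=4.9030
  candidates: C₊=(4.3816,5.9923) cross=48.991; C₋=(1.9408,-3.5052) cross=-48.991
  mode - wants cross < 0 → take C=(1.9408,-3.5052) (cross=-48.991)
ex = (C−B)/|BC| = (0.5169,-0.8560); ey = (0.8560,0.5169)
P = B + -1.09·ex + -2.92·ey = (-4.7406,1.9108)

-4.74 1.91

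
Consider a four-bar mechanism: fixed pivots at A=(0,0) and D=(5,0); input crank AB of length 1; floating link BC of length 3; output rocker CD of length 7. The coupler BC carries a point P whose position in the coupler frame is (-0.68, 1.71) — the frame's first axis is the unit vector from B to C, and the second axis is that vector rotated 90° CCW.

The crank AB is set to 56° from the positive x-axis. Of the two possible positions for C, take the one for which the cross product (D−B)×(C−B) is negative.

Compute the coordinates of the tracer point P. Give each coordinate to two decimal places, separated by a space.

2.06 -0.23

A=(0,0), D=(5.00,0)
B = A + 1.00·(cos56°, sin56°) = (0.5592, 0.8290)
|BD| = 4.5175
circle(B,3.00) ∩ circle(D,7.00): a=-2.1684, h=2.0731
  candidates: C₊=(-1.1920,3.2649) cross=9.365; C₋=(-1.9529,-0.8109) cross=-9.365
  mode - wants cross < 0 → take C=(-1.9529,-0.8109) (cross=-9.365)
ex = (C−B)/|BC| = (-0.8374,-0.5467); ey = (0.5467,-0.8374)
P = B + -0.68·ex + 1.71·ey = (2.0634,-0.2311)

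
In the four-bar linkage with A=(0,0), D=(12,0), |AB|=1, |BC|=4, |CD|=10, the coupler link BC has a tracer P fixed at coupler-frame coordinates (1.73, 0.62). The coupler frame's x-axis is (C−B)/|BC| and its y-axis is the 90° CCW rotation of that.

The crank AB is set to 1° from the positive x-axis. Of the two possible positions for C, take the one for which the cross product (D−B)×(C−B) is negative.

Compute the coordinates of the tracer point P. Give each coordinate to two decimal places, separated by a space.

2.29 -1.29

A=(0,0), D=(12.00,0)
B = A + 1.00·(cos1°, sin1°) = (0.9998, 0.0175)
|BD| = 11.0002
circle(B,4.00) ∩ circle(D,10.00): a=1.6820, h=3.6292
  candidates: C₊=(2.6876,3.6440) cross=39.922; C₋=(2.6760,-3.6144) cross=-39.922
  mode - wants cross < 0 → take C=(2.6760,-3.6144) (cross=-39.922)
ex = (C−B)/|BC| = (0.4190,-0.9080); ey = (0.9080,0.4190)
P = B + 1.73·ex + 0.62·ey = (2.2877,-1.2935)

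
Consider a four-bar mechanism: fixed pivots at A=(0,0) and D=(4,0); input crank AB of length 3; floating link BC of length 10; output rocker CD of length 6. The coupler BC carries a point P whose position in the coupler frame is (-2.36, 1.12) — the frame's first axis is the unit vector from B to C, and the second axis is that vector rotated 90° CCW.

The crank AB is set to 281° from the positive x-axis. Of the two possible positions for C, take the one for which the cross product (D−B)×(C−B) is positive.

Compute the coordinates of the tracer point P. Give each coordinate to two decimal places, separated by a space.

-1.54 -4.49

A=(0,0), D=(4.00,0)
B = A + 3.00·(cos281°, sin281°) = (0.5724, -2.9449)
|BD| = 4.5189
circle(B,10.00) ∩ circle(D,6.00): a=9.3408, h=3.5706
  candidates: C₊=(5.3305,5.8506) cross=16.135; C₋=(9.9843,0.4340) cross=-16.135
  mode + wants cross > 0 → take C=(5.3305,5.8506) (cross=16.135)
ex = (C−B)/|BC| = (0.4758,0.8796); ey = (-0.8796,0.4758)
P = B + -2.36·ex + 1.12·ey = (-1.5356,-4.4877)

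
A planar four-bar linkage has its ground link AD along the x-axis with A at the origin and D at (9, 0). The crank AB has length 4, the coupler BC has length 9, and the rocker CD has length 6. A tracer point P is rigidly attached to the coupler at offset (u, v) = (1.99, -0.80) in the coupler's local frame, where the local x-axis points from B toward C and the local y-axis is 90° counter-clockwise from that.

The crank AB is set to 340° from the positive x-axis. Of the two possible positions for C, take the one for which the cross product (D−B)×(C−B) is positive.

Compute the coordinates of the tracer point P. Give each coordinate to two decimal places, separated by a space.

A=(0,0), D=(9.00,0)
B = A + 4.00·(cos340°, sin340°) = (3.7588, -1.3681)
|BD| = 5.4168
circle(B,9.00) ∩ circle(D,6.00): a=6.8621, h=5.8233
  candidates: C₊=(8.9277,5.9996) cross=31.544; C₋=(11.8692,-5.2695) cross=-31.544
  mode + wants cross > 0 → take C=(8.9277,5.9996) (cross=31.544)
ex = (C−B)/|BC| = (0.5743,0.8186); ey = (-0.8186,0.5743)
P = B + 1.99·ex + -0.80·ey = (5.5566,-0.1985)

5.56 -0.20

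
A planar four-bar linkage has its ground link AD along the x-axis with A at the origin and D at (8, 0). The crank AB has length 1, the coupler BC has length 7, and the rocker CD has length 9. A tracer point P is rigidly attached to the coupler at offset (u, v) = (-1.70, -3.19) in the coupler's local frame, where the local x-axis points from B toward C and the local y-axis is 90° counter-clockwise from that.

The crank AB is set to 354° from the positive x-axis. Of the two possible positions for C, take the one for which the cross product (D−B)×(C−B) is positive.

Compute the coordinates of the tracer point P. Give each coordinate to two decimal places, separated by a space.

3.87 -2.29

A=(0,0), D=(8.00,0)
B = A + 1.00·(cos354°, sin354°) = (0.9945, -0.1045)
|BD| = 7.0063
circle(B,7.00) ∩ circle(D,9.00): a=1.2195, h=6.8930
  candidates: C₊=(2.1110,6.8059) cross=48.294; C₋=(2.3167,-6.9785) cross=-48.294
  mode + wants cross > 0 → take C=(2.1110,6.8059) (cross=48.294)
ex = (C−B)/|BC| = (0.1595,0.9872); ey = (-0.9872,0.1595)
P = B + -1.70·ex + -3.19·ey = (3.8725,-2.2916)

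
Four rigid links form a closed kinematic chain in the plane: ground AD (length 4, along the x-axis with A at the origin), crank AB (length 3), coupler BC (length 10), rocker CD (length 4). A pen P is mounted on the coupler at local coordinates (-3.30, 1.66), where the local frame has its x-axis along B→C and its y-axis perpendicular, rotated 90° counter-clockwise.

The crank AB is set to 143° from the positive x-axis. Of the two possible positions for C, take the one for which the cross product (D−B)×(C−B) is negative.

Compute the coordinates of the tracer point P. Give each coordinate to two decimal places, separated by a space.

A=(0,0), D=(4.00,0)
B = A + 3.00·(cos143°, sin143°) = (-2.3959, 1.8054)
|BD| = 6.6458
circle(B,10.00) ∩ circle(D,4.00): a=9.6427, h=2.6494
  candidates: C₊=(7.6038,1.7356) cross=17.607; C₋=(6.1644,-3.3639) cross=-17.607
  mode - wants cross < 0 → take C=(6.1644,-3.3639) (cross=-17.607)
ex = (C−B)/|BC| = (0.8560,-0.5169); ey = (0.5169,0.8560)
P = B + -3.30·ex + 1.66·ey = (-4.3627,4.9323)

-4.36 4.93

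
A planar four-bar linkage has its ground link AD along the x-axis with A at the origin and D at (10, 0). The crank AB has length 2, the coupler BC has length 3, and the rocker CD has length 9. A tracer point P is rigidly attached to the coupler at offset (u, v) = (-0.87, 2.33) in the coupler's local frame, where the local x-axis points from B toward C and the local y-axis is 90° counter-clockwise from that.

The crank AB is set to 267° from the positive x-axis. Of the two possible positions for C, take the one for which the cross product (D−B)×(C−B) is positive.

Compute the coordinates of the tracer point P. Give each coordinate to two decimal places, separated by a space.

A=(0,0), D=(10.00,0)
B = A + 2.00·(cos267°, sin267°) = (-0.1047, -1.9973)
|BD| = 10.3002
circle(B,3.00) ∩ circle(D,9.00): a=1.6550, h=2.5022
  candidates: C₊=(1.0337,0.7784) cross=25.773; C₋=(2.0041,-4.1311) cross=-25.773
  mode + wants cross > 0 → take C=(1.0337,0.7784) (cross=25.773)
ex = (C−B)/|BC| = (0.3795,0.9252); ey = (-0.9252,0.3795)
P = B + -0.87·ex + 2.33·ey = (-2.5905,-1.9180)

-2.59 -1.92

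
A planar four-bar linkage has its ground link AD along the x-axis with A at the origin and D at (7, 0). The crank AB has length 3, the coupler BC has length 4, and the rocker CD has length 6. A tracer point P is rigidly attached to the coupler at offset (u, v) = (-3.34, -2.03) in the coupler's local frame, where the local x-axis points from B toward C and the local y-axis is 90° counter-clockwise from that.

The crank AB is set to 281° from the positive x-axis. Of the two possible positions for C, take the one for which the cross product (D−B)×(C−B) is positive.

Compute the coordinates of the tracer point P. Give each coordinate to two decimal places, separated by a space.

2.16 -6.52

A=(0,0), D=(7.00,0)
B = A + 3.00·(cos281°, sin281°) = (0.5724, -2.9449)
|BD| = 7.0701
circle(B,4.00) ∩ circle(D,6.00): a=2.1206, h=3.3916
  candidates: C₊=(1.0876,1.0218) cross=23.979; C₋=(3.9130,-5.1450) cross=-23.979
  mode + wants cross > 0 → take C=(1.0876,1.0218) (cross=23.979)
ex = (C−B)/|BC| = (0.1288,0.9917); ey = (-0.9917,0.1288)
P = B + -3.34·ex + -2.03·ey = (2.1553,-6.5185)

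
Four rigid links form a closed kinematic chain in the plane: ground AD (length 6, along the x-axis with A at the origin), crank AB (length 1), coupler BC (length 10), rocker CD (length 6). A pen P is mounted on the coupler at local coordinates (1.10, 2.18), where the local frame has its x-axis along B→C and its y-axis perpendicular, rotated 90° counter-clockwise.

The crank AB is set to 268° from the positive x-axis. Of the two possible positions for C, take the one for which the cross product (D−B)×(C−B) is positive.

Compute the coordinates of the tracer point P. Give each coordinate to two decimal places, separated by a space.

A=(0,0), D=(6.00,0)
B = A + 1.00·(cos268°, sin268°) = (-0.0349, -0.9994)
|BD| = 6.1171
circle(B,10.00) ∩ circle(D,6.00): a=8.2898, h=5.5928
  candidates: C₊=(7.2298,5.8726) cross=34.212; C₋=(9.0572,-5.1627) cross=-34.212
  mode + wants cross > 0 → take C=(7.2298,5.8726) (cross=34.212)
ex = (C−B)/|BC| = (0.7265,0.6872); ey = (-0.6872,0.7265)
P = B + 1.10·ex + 2.18·ey = (-0.7339,1.3402)

-0.73 1.34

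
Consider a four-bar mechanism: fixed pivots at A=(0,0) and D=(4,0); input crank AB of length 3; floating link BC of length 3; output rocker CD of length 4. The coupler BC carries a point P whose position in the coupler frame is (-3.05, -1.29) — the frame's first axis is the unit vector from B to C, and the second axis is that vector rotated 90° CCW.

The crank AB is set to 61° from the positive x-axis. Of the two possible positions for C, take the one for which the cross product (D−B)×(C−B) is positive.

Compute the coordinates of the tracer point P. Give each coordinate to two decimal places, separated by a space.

A=(0,0), D=(4.00,0)
B = A + 3.00·(cos61°, sin61°) = (1.4544, 2.6239)
|BD| = 3.6558
circle(B,3.00) ∩ circle(D,4.00): a=0.8705, h=2.8709
  candidates: C₊=(4.1211,3.9982) cross=10.495; C₋=(0.0000,0.0000) cross=-10.495
  mode + wants cross > 0 → take C=(4.1211,3.9982) (cross=10.495)
ex = (C−B)/|BC| = (0.8889,0.4581); ey = (-0.4581,0.8889)
P = B + -3.05·ex + -1.29·ey = (-0.6658,0.0800)

-0.67 0.08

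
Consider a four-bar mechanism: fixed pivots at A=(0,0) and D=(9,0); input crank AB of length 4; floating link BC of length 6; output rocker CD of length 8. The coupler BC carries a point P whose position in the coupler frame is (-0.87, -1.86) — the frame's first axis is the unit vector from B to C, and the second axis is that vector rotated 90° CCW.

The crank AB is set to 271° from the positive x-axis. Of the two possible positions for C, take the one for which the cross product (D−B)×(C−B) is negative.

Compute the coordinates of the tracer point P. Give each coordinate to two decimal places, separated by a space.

A=(0,0), D=(9.00,0)
B = A + 4.00·(cos271°, sin271°) = (0.0698, -3.9994)
|BD| = 9.7849
circle(B,6.00) ∩ circle(D,8.00): a=3.4616, h=4.9007
  candidates: C₊=(1.2260,1.8882) cross=47.953; C₋=(5.2322,-7.0572) cross=-47.953
  mode - wants cross < 0 → take C=(5.2322,-7.0572) (cross=-47.953)
ex = (C−B)/|BC| = (0.8604,-0.5096); ey = (0.5096,0.8604)
P = B + -0.87·ex + -1.86·ey = (-1.6266,-5.1563)

-1.63 -5.16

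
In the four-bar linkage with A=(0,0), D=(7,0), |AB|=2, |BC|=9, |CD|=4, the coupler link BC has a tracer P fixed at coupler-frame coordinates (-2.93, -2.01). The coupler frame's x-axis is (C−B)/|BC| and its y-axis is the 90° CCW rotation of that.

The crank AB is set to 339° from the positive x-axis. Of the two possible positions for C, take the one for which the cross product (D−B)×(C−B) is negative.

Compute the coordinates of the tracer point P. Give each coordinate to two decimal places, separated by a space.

A=(0,0), D=(7.00,0)
B = A + 2.00·(cos339°, sin339°) = (1.8672, -0.7167)
|BD| = 5.1826
circle(B,9.00) ∩ circle(D,4.00): a=8.8623, h=1.5686
  candidates: C₊=(10.4273,2.0624) cross=8.129; C₋=(10.8612,-1.0446) cross=-8.129
  mode - wants cross < 0 → take C=(10.8612,-1.0446) (cross=-8.129)
ex = (C−B)/|BC| = (0.9993,-0.0364); ey = (0.0364,0.9993)
P = B + -2.93·ex + -2.01·ey = (-1.1341,-2.6187)

-1.13 -2.62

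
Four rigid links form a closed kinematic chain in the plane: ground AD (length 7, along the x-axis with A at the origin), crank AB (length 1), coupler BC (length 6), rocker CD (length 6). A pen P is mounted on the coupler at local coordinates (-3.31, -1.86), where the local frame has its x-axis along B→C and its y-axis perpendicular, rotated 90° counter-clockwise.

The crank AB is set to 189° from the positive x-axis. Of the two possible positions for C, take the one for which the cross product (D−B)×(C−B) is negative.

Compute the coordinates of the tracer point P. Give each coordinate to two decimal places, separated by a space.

A=(0,0), D=(7.00,0)
B = A + 1.00·(cos189°, sin189°) = (-0.9877, -0.1564)
|BD| = 7.9892
circle(B,6.00) ∩ circle(D,6.00): a=3.9946, h=4.4770
  candidates: C₊=(2.9185,4.3979) cross=35.767; C₋=(3.0938,-4.5543) cross=-35.767
  mode - wants cross < 0 → take C=(3.0938,-4.5543) (cross=-35.767)
ex = (C−B)/|BC| = (0.6803,-0.7330); ey = (0.7330,0.6803)
P = B + -3.31·ex + -1.86·ey = (-4.6027,1.0045)

-4.60 1.00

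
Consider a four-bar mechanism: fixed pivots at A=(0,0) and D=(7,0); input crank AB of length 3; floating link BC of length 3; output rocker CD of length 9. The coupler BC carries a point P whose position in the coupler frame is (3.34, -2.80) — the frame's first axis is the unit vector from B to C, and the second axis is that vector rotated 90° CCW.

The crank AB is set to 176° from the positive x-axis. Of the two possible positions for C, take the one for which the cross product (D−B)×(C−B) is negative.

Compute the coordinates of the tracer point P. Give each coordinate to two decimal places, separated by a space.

-4.01 -4.03

A=(0,0), D=(7.00,0)
B = A + 3.00·(cos176°, sin176°) = (-2.9927, 0.2093)
|BD| = 9.9949
circle(B,3.00) ∩ circle(D,9.00): a=1.3956, h=2.6556
  candidates: C₊=(-1.5418,2.8351) cross=26.543; C₋=(-1.6530,-2.4750) cross=-26.543
  mode - wants cross < 0 → take C=(-1.6530,-2.4750) (cross=-26.543)
ex = (C−B)/|BC| = (0.4466,-0.8948); ey = (0.8948,0.4466)
P = B + 3.34·ex + -2.80·ey = (-4.0065,-4.0296)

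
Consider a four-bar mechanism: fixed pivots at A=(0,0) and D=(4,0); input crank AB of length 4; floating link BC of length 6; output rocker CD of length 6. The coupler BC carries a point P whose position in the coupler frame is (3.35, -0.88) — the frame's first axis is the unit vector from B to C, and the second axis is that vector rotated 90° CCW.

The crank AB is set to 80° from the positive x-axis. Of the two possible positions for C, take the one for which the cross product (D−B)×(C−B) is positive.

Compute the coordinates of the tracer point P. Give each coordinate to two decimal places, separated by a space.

4.16 3.93

A=(0,0), D=(4.00,0)
B = A + 4.00·(cos80°, sin80°) = (0.6946, 3.9392)
|BD| = 5.1423
circle(B,6.00) ∩ circle(D,6.00): a=2.5712, h=5.4212
  candidates: C₊=(6.5002,5.4543) cross=27.877; C₋=(-1.8056,-1.5151) cross=-27.877
  mode + wants cross > 0 → take C=(6.5002,5.4543) (cross=27.877)
ex = (C−B)/|BC| = (0.9676,0.2525); ey = (-0.2525,0.9676)
P = B + 3.35·ex + -0.88·ey = (4.1582,3.9337)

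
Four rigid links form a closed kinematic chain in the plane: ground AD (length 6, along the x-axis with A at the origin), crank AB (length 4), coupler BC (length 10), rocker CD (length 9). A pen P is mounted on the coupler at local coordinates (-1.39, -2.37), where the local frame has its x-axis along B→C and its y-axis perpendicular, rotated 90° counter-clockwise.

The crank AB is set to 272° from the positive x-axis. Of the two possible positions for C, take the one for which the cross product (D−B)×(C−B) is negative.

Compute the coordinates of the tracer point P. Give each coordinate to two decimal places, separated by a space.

A=(0,0), D=(6.00,0)
B = A + 4.00·(cos272°, sin272°) = (0.1396, -3.9976)
|BD| = 7.0940
circle(B,10.00) ∩ circle(D,9.00): a=4.8862, h=8.7250
  candidates: C₊=(-0.7406,5.9636) cross=61.895; C₋=(9.0927,-8.4519) cross=-61.895
  mode - wants cross < 0 → take C=(9.0927,-8.4519) (cross=-61.895)
ex = (C−B)/|BC| = (0.8953,-0.4454); ey = (0.4454,0.8953)
P = B + -1.39·ex + -2.37·ey = (-2.1606,-5.5003)

-2.16 -5.50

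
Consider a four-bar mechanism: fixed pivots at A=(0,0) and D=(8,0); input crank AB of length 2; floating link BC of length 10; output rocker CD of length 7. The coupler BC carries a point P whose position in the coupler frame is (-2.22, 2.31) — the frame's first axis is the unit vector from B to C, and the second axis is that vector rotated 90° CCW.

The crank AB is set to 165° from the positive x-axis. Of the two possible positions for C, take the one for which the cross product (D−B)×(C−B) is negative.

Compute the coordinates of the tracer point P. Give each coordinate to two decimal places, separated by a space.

A=(0,0), D=(8.00,0)
B = A + 2.00·(cos165°, sin165°) = (-1.9319, 0.5176)
|BD| = 9.9453
circle(B,10.00) ∩ circle(D,7.00): a=7.5367, h=6.5725
  candidates: C₊=(5.9367,6.6890) cross=65.366; C₋=(5.2525,-6.4383) cross=-65.366
  mode - wants cross < 0 → take C=(5.2525,-6.4383) (cross=-65.366)
ex = (C−B)/|BC| = (0.7184,-0.6956); ey = (0.6956,0.7184)
P = B + -2.22·ex + 2.31·ey = (-1.9200,3.7214)

-1.92 3.72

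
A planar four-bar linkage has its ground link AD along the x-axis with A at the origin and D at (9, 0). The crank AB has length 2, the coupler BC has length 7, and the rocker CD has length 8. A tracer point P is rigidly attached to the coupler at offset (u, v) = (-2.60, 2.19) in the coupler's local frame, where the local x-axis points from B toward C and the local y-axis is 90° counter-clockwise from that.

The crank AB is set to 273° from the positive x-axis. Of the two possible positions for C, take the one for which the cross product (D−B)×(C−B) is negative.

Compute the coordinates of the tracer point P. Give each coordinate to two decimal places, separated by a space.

-0.18 1.39

A=(0,0), D=(9.00,0)
B = A + 2.00·(cos273°, sin273°) = (0.1047, -1.9973)
|BD| = 9.1168
circle(B,7.00) ∩ circle(D,8.00): a=3.7357, h=5.9198
  candidates: C₊=(2.4528,4.5972) cross=53.970; C₋=(5.0465,-6.9549) cross=-53.970
  mode - wants cross < 0 → take C=(5.0465,-6.9549) (cross=-53.970)
ex = (C−B)/|BC| = (0.7060,-0.7082); ey = (0.7082,0.7060)
P = B + -2.60·ex + 2.19·ey = (-0.1799,1.3902)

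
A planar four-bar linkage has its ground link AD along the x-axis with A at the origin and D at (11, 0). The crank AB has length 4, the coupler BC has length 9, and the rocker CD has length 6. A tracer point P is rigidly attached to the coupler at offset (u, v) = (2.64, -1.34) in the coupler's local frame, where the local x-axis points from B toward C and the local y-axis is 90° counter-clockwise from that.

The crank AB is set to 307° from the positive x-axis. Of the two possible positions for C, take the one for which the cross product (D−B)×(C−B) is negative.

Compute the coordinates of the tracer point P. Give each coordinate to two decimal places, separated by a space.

4.50 -5.29

A=(0,0), D=(11.00,0)
B = A + 4.00·(cos307°, sin307°) = (2.4073, -3.1945)
|BD| = 9.1673
circle(B,9.00) ∩ circle(D,6.00): a=7.0380, h=5.6095
  candidates: C₊=(7.0494,4.5159) cross=51.424; C₋=(10.9589,-5.9999) cross=-51.424
  mode - wants cross < 0 → take C=(10.9589,-5.9999) (cross=-51.424)
ex = (C−B)/|BC| = (0.9502,-0.3117); ey = (0.3117,0.9502)
P = B + 2.64·ex + -1.34·ey = (4.4981,-5.2907)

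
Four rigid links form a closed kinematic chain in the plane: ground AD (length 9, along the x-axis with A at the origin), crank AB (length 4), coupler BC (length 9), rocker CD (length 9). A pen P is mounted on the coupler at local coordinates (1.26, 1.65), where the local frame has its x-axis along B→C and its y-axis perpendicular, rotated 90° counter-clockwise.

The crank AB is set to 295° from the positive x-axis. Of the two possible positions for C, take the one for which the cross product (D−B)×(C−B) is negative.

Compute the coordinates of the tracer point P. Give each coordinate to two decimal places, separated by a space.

3.69 -3.05

A=(0,0), D=(9.00,0)
B = A + 4.00·(cos295°, sin295°) = (1.6905, -3.6252)
|BD| = 8.1591
circle(B,9.00) ∩ circle(D,9.00): a=4.0796, h=8.0223
  candidates: C₊=(1.7808,5.3743) cross=65.455; C₋=(8.9097,-8.9995) cross=-65.455
  mode - wants cross < 0 → take C=(8.9097,-8.9995) (cross=-65.455)
ex = (C−B)/|BC| = (0.8021,-0.5971); ey = (0.5971,0.8021)
P = B + 1.26·ex + 1.65·ey = (3.6865,-3.0541)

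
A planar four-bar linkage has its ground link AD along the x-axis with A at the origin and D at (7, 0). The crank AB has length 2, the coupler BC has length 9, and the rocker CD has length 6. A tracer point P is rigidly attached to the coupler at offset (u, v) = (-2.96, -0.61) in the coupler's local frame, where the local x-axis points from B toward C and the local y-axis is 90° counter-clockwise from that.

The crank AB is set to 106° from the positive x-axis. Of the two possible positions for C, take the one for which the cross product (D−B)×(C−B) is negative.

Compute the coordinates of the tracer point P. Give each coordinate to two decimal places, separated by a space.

A=(0,0), D=(7.00,0)
B = A + 2.00·(cos106°, sin106°) = (-0.5513, 1.9225)
|BD| = 7.7922
circle(B,9.00) ∩ circle(D,6.00): a=6.7836, h=5.9146
  candidates: C₊=(7.4819,5.9806) cross=46.088; C₋=(4.5633,-5.4829) cross=-46.088
  mode - wants cross < 0 → take C=(4.5633,-5.4829) (cross=-46.088)
ex = (C−B)/|BC| = (0.5683,-0.8228); ey = (0.8228,0.5683)
P = B + -2.96·ex + -0.61·ey = (-2.7353,4.0114)

-2.74 4.01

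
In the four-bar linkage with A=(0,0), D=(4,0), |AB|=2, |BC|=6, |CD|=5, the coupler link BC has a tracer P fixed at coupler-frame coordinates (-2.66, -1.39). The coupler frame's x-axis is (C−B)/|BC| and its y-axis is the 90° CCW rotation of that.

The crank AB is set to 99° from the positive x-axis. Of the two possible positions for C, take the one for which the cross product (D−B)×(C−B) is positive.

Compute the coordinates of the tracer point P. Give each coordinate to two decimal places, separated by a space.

A=(0,0), D=(4.00,0)
B = A + 2.00·(cos99°, sin99°) = (-0.3129, 1.9754)
|BD| = 4.7437
circle(B,6.00) ∩ circle(D,5.00): a=3.5313, h=4.8508
  candidates: C₊=(4.9176,4.9151) cross=23.011; C₋=(0.8777,-3.9053) cross=-23.011
  mode + wants cross > 0 → take C=(4.9176,4.9151) (cross=23.011)
ex = (C−B)/|BC| = (0.8718,0.4899); ey = (-0.4899,0.8718)
P = B + -2.66·ex + -1.39·ey = (-1.9507,-0.5396)

-1.95 -0.54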